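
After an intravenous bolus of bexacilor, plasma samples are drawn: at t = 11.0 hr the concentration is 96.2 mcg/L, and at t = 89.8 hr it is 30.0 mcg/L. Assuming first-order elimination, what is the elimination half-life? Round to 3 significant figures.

k = ln(C₁/C₂) / (t₂ − t₁) = ln(96.2/30.0) / (89.8 − 11.0)
  = 1.165 / 78.80 = 0.01479 hr⁻¹
t½ = ln 2 / k = ln 2 / 0.01479 ≈ 46.9 hours

46.9 hours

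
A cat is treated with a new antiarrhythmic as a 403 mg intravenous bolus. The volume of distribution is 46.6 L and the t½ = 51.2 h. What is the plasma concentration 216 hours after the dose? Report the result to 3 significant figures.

0.464 µg/mL

C₀ = dose / V = 403 / 46.6 = 8.648 µg/mL
k = ln 2 / 51.2 = 0.01354 h⁻¹
C(t) = C₀ e^(−kt) = 8.648 × e^(−0.01354 × 216) = 8.648 × e^(−2.924) = 8.648 × 0.05371 ≈ 0.464 µg/mL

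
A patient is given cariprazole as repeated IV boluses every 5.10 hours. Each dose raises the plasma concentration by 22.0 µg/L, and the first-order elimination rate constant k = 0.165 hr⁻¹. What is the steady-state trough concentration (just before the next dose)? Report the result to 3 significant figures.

Fraction remaining after one interval: e^(−kτ) = e^(−0.1650 × 5.10) = 0.4311
R = 1 / (1 − 0.4311) = 1.758
Css,max = 22.0 × 1.758 = 38.67 µg/L
Css,min = Css,max × e^(−kτ) = 38.67 × 0.4311 ≈ 16.7 µg/L

16.7 µg/L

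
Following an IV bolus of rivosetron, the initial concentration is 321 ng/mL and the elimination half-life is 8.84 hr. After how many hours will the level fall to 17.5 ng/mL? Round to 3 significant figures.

k = ln 2 / 8.84 = 0.07841 hr⁻¹
C(t) = C₀ e^(−kt)  ⇒  t = ln(C₀/C) / k
t = ln(321/17.5) / 0.07841 = 2.909 / 0.07841 ≈ 37.1 hours

37.1 hours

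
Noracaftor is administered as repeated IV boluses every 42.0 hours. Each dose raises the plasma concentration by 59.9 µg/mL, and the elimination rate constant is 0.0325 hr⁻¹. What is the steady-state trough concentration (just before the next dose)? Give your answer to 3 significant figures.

Fraction remaining after one interval: e^(−kτ) = e^(−0.03250 × 42.0) = 0.2554
R = 1 / (1 − 0.2554) = 1.343
Css,max = 59.9 × 1.343 = 80.44 µg/mL
Css,min = Css,max × e^(−kτ) = 80.44 × 0.2554 ≈ 20.5 µg/mL

20.5 µg/mL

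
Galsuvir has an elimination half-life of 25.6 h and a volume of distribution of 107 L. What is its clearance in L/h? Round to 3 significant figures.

k = ln 2 / t½ = ln 2 / 25.6 = 0.02708 h⁻¹
CL = k · V = 0.02708 × 107 ≈ 2.90 L/h

2.90 L/h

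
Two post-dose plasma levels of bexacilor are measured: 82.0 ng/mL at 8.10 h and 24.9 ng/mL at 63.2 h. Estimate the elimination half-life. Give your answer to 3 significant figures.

k = ln(C₁/C₂) / (t₂ − t₁) = ln(82.0/24.9) / (63.2 − 8.10)
  = 1.192 / 55.10 = 0.02163 h⁻¹
t½ = ln 2 / k = ln 2 / 0.02163 ≈ 32.0 hours

32.0 hours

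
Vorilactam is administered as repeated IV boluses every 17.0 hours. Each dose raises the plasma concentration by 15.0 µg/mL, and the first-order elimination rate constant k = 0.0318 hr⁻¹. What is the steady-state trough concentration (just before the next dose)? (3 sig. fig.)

Fraction remaining after one interval: e^(−kτ) = e^(−0.03180 × 17.0) = 0.5824
R = 1 / (1 − 0.5824) = 2.395
Css,max = 15.0 × 2.395 = 35.92 µg/mL
Css,min = Css,max × e^(−kτ) = 35.92 × 0.5824 ≈ 20.9 µg/mL

20.9 µg/mL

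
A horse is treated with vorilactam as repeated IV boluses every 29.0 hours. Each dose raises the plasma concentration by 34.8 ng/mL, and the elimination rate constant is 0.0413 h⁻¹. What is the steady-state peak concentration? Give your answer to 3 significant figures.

Fraction remaining after one interval: e^(−kτ) = e^(−0.04130 × 29.0) = 0.3019
R = 1 / (1 − 0.3019) = 1.432
Css,max = 34.8 × 1.432 ≈ 49.8 ng/mL

49.8 ng/mL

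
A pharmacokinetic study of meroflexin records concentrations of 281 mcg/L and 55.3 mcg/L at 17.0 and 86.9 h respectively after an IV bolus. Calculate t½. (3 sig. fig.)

k = ln(C₁/C₂) / (t₂ − t₁) = ln(281/55.3) / (86.9 − 17.0)
  = 1.626 / 69.90 = 0.02326 h⁻¹
t½ = ln 2 / k = ln 2 / 0.02326 ≈ 29.8 hours

29.8 hours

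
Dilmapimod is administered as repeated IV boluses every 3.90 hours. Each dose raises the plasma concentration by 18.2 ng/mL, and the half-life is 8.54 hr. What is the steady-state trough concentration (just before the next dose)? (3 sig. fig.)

48.9 ng/mL

k = ln 2 / 8.54 = 0.08116 hr⁻¹
Fraction remaining after one interval: e^(−kτ) = e^(−0.08116 × 3.90) = 0.7287
R = 1 / (1 − 0.7287) = 3.685
Css,max = 18.2 × 3.685 = 67.08 ng/mL
Css,min = Css,max × e^(−kτ) = 67.08 × 0.7287 ≈ 48.9 ng/mL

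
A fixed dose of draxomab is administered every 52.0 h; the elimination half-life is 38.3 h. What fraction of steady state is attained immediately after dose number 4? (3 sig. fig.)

k = ln 2 / 38.3 = 0.01810 h⁻¹
f_n = 1 − e^(−nkτ) = 1 − e^(−4 × 0.01810 × 52.0) = 1 − e^(−3.764) = 1 − 0.02318 ≈ 0.977

0.977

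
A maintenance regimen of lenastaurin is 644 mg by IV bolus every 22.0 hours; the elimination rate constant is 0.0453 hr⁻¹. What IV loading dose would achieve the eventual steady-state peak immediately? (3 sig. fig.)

Accumulation ratio R = 1 / (1 − e^(−kτ)) = 1 / (1 − e^(−0.04530×22.0)) = 1 / (1 − 0.3691) = 1.585
Loading dose = maintenance dose × R = 644 × 1.585 ≈ 1020 mg

1020 mg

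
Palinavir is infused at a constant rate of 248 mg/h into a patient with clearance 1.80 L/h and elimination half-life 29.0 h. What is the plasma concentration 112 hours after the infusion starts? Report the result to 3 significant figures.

128 µg/mL

Css = rate / CL = 248 / 1.80 = 137.8 µg/mL
k = ln 2 / 29.0 = 0.02390 h⁻¹
C(t) = Css (1 − e^(−kt)) = 137.8 × (1 − e^(−2.677)) = 137.8 × 0.9312 ≈ 128 µg/mL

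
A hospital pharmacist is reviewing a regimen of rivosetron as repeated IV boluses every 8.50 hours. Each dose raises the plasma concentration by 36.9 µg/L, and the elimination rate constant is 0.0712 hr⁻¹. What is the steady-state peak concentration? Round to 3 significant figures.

Fraction remaining after one interval: e^(−kτ) = e^(−0.07120 × 8.50) = 0.5460
R = 1 / (1 − 0.5460) = 2.202
Css,max = 36.9 × 2.202 ≈ 81.3 µg/L

81.3 µg/L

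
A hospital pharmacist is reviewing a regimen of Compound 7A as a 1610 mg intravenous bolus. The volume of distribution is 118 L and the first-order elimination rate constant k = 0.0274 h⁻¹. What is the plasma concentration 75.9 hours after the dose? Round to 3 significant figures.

1.71 mg/L

C₀ = dose / V = 1610 / 118 = 13.64 mg/L
C(t) = C₀ e^(−kt) = 13.64 × e^(−0.02740 × 75.9) = 13.64 × e^(−2.080) = 13.64 × 0.1250 ≈ 1.71 mg/L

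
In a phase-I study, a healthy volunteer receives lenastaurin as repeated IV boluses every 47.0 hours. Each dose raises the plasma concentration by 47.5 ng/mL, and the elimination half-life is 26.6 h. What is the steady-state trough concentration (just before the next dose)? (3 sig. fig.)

19.8 ng/mL

k = ln 2 / 26.6 = 0.02606 h⁻¹
Fraction remaining after one interval: e^(−kτ) = e^(−0.02606 × 47.0) = 0.2938
R = 1 / (1 − 0.2938) = 1.416
Css,max = 47.5 × 1.416 = 67.26 ng/mL
Css,min = Css,max × e^(−kτ) = 67.26 × 0.2938 ≈ 19.8 ng/mL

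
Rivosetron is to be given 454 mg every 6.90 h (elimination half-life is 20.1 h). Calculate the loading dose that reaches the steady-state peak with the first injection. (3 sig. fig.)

k = ln 2 / 20.1 = 0.03448 h⁻¹
Accumulation ratio R = 1 / (1 − e^(−kτ)) = 1 / (1 − e^(−0.03448×6.90)) = 1 / (1 − 0.7882) = 4.722
Loading dose = maintenance dose × R = 454 × 4.722 ≈ 2140 mg

2140 mg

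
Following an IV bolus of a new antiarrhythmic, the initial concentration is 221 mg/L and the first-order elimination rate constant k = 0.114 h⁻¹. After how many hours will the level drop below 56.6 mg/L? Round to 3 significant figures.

C(t) = C₀ e^(−kt)  ⇒  t = ln(C₀/C) / k
t = ln(221/56.6) / 0.1140 = 1.362 / 0.1140 ≈ 11.9 hours

11.9 hours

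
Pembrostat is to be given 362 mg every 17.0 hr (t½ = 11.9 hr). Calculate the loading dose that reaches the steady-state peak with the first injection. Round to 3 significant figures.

576 mg

k = ln 2 / 11.9 = 0.05825 hr⁻¹
Accumulation ratio R = 1 / (1 − e^(−kτ)) = 1 / (1 − e^(−0.05825×17.0)) = 1 / (1 − 0.3715) = 1.591
Loading dose = maintenance dose × R = 362 × 1.591 ≈ 576 mg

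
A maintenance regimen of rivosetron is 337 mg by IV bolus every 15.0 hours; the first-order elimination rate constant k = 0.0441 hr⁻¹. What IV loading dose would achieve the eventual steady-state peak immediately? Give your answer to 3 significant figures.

696 mg

Accumulation ratio R = 1 / (1 − e^(−kτ)) = 1 / (1 − e^(−0.04410×15.0)) = 1 / (1 − 0.5161) = 2.066
Loading dose = maintenance dose × R = 337 × 2.066 ≈ 696 mg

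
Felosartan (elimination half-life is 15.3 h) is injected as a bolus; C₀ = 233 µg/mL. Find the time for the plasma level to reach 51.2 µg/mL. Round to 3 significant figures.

k = ln 2 / 15.3 = 0.04530 h⁻¹
C(t) = C₀ e^(−kt)  ⇒  t = ln(C₀/C) / k
t = ln(233/51.2) / 0.04530 = 1.515 / 0.04530 ≈ 33.4 hours

33.4 hours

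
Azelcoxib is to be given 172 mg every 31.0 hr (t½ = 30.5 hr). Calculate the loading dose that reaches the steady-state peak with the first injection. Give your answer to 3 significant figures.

340 mg

k = ln 2 / 30.5 = 0.02273 hr⁻¹
Accumulation ratio R = 1 / (1 − e^(−kτ)) = 1 / (1 − e^(−0.02273×31.0)) = 1 / (1 − 0.4944) = 1.978
Loading dose = maintenance dose × R = 172 × 1.978 ≈ 340 mg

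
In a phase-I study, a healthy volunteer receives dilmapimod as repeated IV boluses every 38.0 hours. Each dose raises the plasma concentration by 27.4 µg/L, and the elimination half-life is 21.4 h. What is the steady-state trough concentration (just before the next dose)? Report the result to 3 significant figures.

11.3 µg/L

k = ln 2 / 21.4 = 0.03239 h⁻¹
Fraction remaining after one interval: e^(−kτ) = e^(−0.03239 × 38.0) = 0.2921
R = 1 / (1 − 0.2921) = 1.413
Css,max = 27.4 × 1.413 = 38.70 µg/L
Css,min = Css,max × e^(−kτ) = 38.70 × 0.2921 ≈ 11.3 µg/L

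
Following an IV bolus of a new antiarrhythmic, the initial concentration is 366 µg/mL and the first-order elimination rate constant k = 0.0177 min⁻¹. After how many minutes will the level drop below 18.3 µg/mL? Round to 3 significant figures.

C(t) = C₀ e^(−kt)  ⇒  t = ln(C₀/C) / k
t = ln(366/18.3) / 0.01770 = 2.996 / 0.01770 ≈ 169 minutes

169 minutes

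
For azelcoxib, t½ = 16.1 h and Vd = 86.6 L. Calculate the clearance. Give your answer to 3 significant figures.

3.73 L/h

k = ln 2 / t½ = ln 2 / 16.1 = 0.04305 h⁻¹
CL = k · V = 0.04305 × 86.6 ≈ 3.73 L/h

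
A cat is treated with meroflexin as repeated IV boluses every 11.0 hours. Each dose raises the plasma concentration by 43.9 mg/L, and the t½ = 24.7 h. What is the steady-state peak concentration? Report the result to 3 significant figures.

165 mg/L

k = ln 2 / 24.7 = 0.02806 h⁻¹
Fraction remaining after one interval: e^(−kτ) = e^(−0.02806 × 11.0) = 0.7344
R = 1 / (1 − 0.7344) = 3.765
Css,max = 43.9 × 3.765 ≈ 165 mg/L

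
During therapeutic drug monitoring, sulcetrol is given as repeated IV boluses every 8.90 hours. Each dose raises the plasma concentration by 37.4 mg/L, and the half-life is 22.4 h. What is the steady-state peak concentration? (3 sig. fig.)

155 mg/L

k = ln 2 / 22.4 = 0.03094 h⁻¹
Fraction remaining after one interval: e^(−kτ) = e^(−0.03094 × 8.90) = 0.7593
R = 1 / (1 − 0.7593) = 4.154
Css,max = 37.4 × 4.154 ≈ 155 mg/L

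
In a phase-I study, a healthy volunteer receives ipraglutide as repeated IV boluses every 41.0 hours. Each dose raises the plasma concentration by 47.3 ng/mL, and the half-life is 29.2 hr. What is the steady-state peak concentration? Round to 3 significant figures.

k = ln 2 / 29.2 = 0.02374 hr⁻¹
Fraction remaining after one interval: e^(−kτ) = e^(−0.02374 × 41.0) = 0.3779
R = 1 / (1 − 0.3779) = 1.607
Css,max = 47.3 × 1.607 ≈ 76.0 ng/mL

76.0 ng/mL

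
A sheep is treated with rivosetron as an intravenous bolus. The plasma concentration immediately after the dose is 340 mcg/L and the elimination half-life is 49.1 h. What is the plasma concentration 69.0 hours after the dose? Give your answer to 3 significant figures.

k = ln 2 / 49.1 = 0.01412 h⁻¹
69.0 h is 1.405 half-lives, so C = 340 × (1/2)^1.405 = 340 × 0.3775 ≈ 128 mcg/L

128 mcg/L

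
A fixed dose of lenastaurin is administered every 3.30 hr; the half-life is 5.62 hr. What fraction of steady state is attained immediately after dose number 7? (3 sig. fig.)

0.942

k = ln 2 / 5.62 = 0.1233 hr⁻¹
f_n = 1 − e^(−nkτ) = 1 − e^(−7 × 0.1233 × 3.30) = 1 − e^(−2.849) = 1 − 0.05790 ≈ 0.942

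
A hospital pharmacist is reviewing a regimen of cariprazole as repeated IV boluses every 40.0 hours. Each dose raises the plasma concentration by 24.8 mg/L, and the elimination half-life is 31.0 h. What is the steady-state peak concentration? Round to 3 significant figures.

k = ln 2 / 31.0 = 0.02236 h⁻¹
Fraction remaining after one interval: e^(−kτ) = e^(−0.02236 × 40.0) = 0.4089
R = 1 / (1 − 0.4089) = 1.692
Css,max = 24.8 × 1.692 ≈ 42.0 mg/L

42.0 mg/L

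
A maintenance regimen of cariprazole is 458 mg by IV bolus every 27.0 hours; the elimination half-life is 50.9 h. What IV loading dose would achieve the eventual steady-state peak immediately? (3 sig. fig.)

1490 mg

k = ln 2 / 50.9 = 0.01362 h⁻¹
Accumulation ratio R = 1 / (1 − e^(−kτ)) = 1 / (1 − e^(−0.01362×27.0)) = 1 / (1 − 0.6923) = 3.250
Loading dose = maintenance dose × R = 458 × 3.250 ≈ 1490 mg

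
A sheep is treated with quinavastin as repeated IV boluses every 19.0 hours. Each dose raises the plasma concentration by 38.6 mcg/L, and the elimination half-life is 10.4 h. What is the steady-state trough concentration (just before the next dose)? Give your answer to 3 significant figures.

k = ln 2 / 10.4 = 0.06665 h⁻¹
Fraction remaining after one interval: e^(−kτ) = e^(−0.06665 × 19.0) = 0.2819
R = 1 / (1 − 0.2819) = 1.392
Css,max = 38.6 × 1.392 = 53.75 mcg/L
Css,min = Css,max × e^(−kτ) = 53.75 × 0.2819 ≈ 15.2 mcg/L

15.2 mcg/L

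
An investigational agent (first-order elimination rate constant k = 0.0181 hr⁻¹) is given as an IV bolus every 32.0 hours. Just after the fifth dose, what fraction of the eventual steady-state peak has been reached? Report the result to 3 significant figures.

0.945

f_n = 1 − e^(−nkτ) = 1 − e^(−5 × 0.01810 × 32.0) = 1 − e^(−2.896) = 1 − 0.05524 ≈ 0.945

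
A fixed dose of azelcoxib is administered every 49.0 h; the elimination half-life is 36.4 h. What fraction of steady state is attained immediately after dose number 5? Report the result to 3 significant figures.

0.991

k = ln 2 / 36.4 = 0.01904 h⁻¹
f_n = 1 − e^(−nkτ) = 1 − e^(−5 × 0.01904 × 49.0) = 1 − e^(−4.665) = 1 − 0.009415 ≈ 0.991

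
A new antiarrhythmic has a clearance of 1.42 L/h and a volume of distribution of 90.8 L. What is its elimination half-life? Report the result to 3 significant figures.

44.3 hours

k = CL / V = 1.42 / 90.8 = 0.01564 h⁻¹
t½ = ln 2 / k = ln 2 / 0.01564 ≈ 44.3 hours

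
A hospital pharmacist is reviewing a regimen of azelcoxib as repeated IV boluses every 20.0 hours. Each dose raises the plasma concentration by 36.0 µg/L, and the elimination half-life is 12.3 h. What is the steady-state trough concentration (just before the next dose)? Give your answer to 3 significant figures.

k = ln 2 / 12.3 = 0.05635 h⁻¹
Fraction remaining after one interval: e^(−kτ) = e^(−0.05635 × 20.0) = 0.3240
R = 1 / (1 − 0.3240) = 1.479
Css,max = 36.0 × 1.479 = 53.25 µg/L
Css,min = Css,max × e^(−kτ) = 53.25 × 0.3240 ≈ 17.3 µg/L

17.3 µg/L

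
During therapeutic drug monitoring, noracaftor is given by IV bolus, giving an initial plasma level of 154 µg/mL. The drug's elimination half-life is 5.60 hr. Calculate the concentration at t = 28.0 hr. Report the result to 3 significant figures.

4.81 µg/mL

k = ln 2 / 5.60 = 0.1238 hr⁻¹
28.0 hr is 5.000 half-lives, so C = 154 × (1/2)^5.000 = 154 × 0.03125 ≈ 4.81 µg/mL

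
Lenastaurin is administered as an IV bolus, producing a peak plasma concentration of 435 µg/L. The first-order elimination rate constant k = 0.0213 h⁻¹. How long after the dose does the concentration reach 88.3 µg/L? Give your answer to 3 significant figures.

74.9 hours

C(t) = C₀ e^(−kt)  ⇒  t = ln(C₀/C) / k
t = ln(435/88.3) / 0.02130 = 1.595 / 0.02130 ≈ 74.9 hours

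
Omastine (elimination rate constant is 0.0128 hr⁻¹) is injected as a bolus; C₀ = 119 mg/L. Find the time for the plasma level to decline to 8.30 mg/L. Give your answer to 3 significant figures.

C(t) = C₀ e^(−kt)  ⇒  t = ln(C₀/C) / k
t = ln(119/8.30) / 0.01280 = 2.663 / 0.01280 ≈ 208 hours

208 hours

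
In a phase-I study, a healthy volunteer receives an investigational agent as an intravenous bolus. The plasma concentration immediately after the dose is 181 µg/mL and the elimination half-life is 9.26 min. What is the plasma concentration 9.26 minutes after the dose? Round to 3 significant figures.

90.5 µg/mL

k = ln 2 / 9.26 = 0.07485 min⁻¹
C(t) = C₀ e^(−kt) = 181 × e^(−0.07485 × 9.26) = 181 × e^(−0.6931) = 181 × 0.5000 ≈ 90.5 µg/mL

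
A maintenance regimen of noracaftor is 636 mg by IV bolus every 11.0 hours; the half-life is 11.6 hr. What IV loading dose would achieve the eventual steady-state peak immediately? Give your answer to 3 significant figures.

k = ln 2 / 11.6 = 0.05975 hr⁻¹
Accumulation ratio R = 1 / (1 − e^(−kτ)) = 1 / (1 − e^(−0.05975×11.0)) = 1 / (1 − 0.5183) = 2.076
Loading dose = maintenance dose × R = 636 × 2.076 ≈ 1320 mg

1320 mg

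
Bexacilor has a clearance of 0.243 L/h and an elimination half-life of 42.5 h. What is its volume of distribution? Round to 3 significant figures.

14.9 L

k = ln 2 / t½ = ln 2 / 42.5 = 0.01631 h⁻¹
V = CL / k = 0.243 / 0.01631 ≈ 14.9 L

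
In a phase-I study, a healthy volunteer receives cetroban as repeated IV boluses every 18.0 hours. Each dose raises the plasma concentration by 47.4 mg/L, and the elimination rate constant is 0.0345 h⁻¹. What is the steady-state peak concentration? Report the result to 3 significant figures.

102 mg/L

Fraction remaining after one interval: e^(−kτ) = e^(−0.03450 × 18.0) = 0.5374
R = 1 / (1 − 0.5374) = 2.162
Css,max = 47.4 × 2.162 ≈ 102 mg/L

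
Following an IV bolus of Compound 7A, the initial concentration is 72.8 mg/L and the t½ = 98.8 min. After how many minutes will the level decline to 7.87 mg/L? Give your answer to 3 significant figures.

k = ln 2 / 98.8 = 0.007016 min⁻¹
C(t) = C₀ e^(−kt)  ⇒  t = ln(C₀/C) / k
t = ln(72.8/7.87) / 0.007016 = 2.225 / 0.007016 ≈ 317 minutes

317 minutes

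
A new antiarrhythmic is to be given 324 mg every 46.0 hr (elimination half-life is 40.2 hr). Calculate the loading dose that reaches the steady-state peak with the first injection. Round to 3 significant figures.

k = ln 2 / 40.2 = 0.01724 hr⁻¹
Accumulation ratio R = 1 / (1 − e^(−kτ)) = 1 / (1 − e^(−0.01724×46.0)) = 1 / (1 − 0.4524) = 1.826
Loading dose = maintenance dose × R = 324 × 1.826 ≈ 592 mg

592 mg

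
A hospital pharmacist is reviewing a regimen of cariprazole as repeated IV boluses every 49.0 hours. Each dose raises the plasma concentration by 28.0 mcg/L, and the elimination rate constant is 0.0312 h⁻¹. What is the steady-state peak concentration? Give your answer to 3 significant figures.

Fraction remaining after one interval: e^(−kτ) = e^(−0.03120 × 49.0) = 0.2168
R = 1 / (1 − 0.2168) = 1.277
Css,max = 28.0 × 1.277 ≈ 35.8 mcg/L

35.8 mcg/L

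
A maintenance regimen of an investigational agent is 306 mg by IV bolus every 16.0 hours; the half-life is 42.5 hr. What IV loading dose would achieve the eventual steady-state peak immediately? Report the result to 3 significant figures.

k = ln 2 / 42.5 = 0.01631 hr⁻¹
Accumulation ratio R = 1 / (1 − e^(−kτ)) = 1 / (1 − e^(−0.01631×16.0)) = 1 / (1 − 0.7703) = 4.354
Loading dose = maintenance dose × R = 306 × 4.354 ≈ 1330 mg

1330 mg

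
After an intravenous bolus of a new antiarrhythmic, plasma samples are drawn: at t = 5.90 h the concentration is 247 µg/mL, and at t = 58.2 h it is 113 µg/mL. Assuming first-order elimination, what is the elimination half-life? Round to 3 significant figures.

46.4 hours

k = ln(C₁/C₂) / (t₂ − t₁) = ln(247/113) / (58.2 − 5.90)
  = 0.7820 / 52.30 = 0.01495 h⁻¹
t½ = ln 2 / k = ln 2 / 0.01495 ≈ 46.4 hours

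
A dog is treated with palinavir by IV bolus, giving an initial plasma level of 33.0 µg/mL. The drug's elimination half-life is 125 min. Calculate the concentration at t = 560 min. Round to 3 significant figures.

1.48 µg/mL

k = ln 2 / 125 = 0.005545 min⁻¹
560 min is 4.480 half-lives, so C = 33.0 × (1/2)^4.480 = 33.0 × 0.04481 ≈ 1.48 µg/mL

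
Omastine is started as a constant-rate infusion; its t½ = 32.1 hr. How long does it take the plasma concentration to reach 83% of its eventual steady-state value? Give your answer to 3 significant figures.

82.1 hours

k = ln 2 / 32.1 = 0.02159 hr⁻¹
f = 1 − e^(−kt)  ⇒  t = −ln(1 − f) / k
t = −ln(1 − 0.83) / 0.02159 = 1.772 / 0.02159 ≈ 82.1 hours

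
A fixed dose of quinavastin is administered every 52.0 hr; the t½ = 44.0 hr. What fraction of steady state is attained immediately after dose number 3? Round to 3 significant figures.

k = ln 2 / 44.0 = 0.01575 hr⁻¹
f_n = 1 − e^(−nkτ) = 1 − e^(−3 × 0.01575 × 52.0) = 1 − e^(−2.458) = 1 − 0.08565 ≈ 0.914

0.914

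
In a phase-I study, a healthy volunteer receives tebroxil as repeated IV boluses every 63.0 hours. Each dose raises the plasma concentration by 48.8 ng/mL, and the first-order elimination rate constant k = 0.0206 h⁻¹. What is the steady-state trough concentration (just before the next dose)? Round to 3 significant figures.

Fraction remaining after one interval: e^(−kτ) = e^(−0.02060 × 63.0) = 0.2731
R = 1 / (1 − 0.2731) = 1.376
Css,max = 48.8 × 1.376 = 67.14 ng/mL
Css,min = Css,max × e^(−kτ) = 67.14 × 0.2731 ≈ 18.3 ng/mL

18.3 ng/mL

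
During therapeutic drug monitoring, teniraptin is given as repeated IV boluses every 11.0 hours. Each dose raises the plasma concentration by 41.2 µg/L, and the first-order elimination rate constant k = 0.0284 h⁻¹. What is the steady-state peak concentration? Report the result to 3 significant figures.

154 µg/L

Fraction remaining after one interval: e^(−kτ) = e^(−0.02840 × 11.0) = 0.7317
R = 1 / (1 − 0.7317) = 3.727
Css,max = 41.2 × 3.727 ≈ 154 µg/L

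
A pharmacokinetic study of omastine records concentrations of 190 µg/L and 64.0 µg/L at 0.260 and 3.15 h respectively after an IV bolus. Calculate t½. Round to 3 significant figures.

k = ln(C₁/C₂) / (t₂ − t₁) = ln(190/64.0) / (3.15 − 0.260)
  = 1.088 / 2.890 = 0.3765 h⁻¹
t½ = ln 2 / k = ln 2 / 0.3765 ≈ 1.84 hours

1.84 hours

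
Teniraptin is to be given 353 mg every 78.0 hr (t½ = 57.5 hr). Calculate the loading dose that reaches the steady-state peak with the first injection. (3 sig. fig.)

579 mg

k = ln 2 / 57.5 = 0.01205 hr⁻¹
Accumulation ratio R = 1 / (1 − e^(−kτ)) = 1 / (1 − e^(−0.01205×78.0)) = 1 / (1 − 0.3905) = 1.641
Loading dose = maintenance dose × R = 353 × 1.641 ≈ 579 mg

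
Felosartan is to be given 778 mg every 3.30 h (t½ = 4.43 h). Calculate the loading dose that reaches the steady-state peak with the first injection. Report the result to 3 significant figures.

1930 mg

k = ln 2 / 4.43 = 0.1565 h⁻¹
Accumulation ratio R = 1 / (1 − e^(−kτ)) = 1 / (1 − e^(−0.1565×3.30)) = 1 / (1 − 0.5967) = 2.480
Loading dose = maintenance dose × R = 778 × 2.480 ≈ 1930 mg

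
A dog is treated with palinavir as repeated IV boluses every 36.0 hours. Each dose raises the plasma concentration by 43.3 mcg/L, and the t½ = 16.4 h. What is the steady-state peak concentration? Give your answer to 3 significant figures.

55.4 mcg/L

k = ln 2 / 16.4 = 0.04227 h⁻¹
Fraction remaining after one interval: e^(−kτ) = e^(−0.04227 × 36.0) = 0.2184
R = 1 / (1 − 0.2184) = 1.279
Css,max = 43.3 × 1.279 ≈ 55.4 mcg/L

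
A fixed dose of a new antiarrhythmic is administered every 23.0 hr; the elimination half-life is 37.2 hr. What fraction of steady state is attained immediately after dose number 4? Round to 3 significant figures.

k = ln 2 / 37.2 = 0.01863 hr⁻¹
f_n = 1 − e^(−nkτ) = 1 − e^(−4 × 0.01863 × 23.0) = 1 − e^(−1.714) = 1 − 0.1801 ≈ 0.820

0.820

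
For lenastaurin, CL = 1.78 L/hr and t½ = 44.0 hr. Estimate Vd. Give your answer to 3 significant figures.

113 L

k = ln 2 / t½ = ln 2 / 44.0 = 0.01575 hr⁻¹
V = CL / k = 1.78 / 0.01575 ≈ 113 L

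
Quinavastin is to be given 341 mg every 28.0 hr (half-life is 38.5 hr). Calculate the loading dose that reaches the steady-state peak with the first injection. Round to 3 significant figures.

k = ln 2 / 38.5 = 0.01800 hr⁻¹
Accumulation ratio R = 1 / (1 − e^(−kτ)) = 1 / (1 − e^(−0.01800×28.0)) = 1 / (1 − 0.6040) = 2.526
Loading dose = maintenance dose × R = 341 × 2.526 ≈ 861 mg

861 mg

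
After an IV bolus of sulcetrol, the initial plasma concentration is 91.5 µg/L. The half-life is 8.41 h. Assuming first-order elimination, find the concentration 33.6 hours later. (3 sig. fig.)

k = ln 2 / 8.41 = 0.08242 h⁻¹
33.6 h is 3.995 half-lives, so C = 91.5 × (1/2)^3.995 = 91.5 × 0.06271 ≈ 5.74 µg/L

5.74 µg/L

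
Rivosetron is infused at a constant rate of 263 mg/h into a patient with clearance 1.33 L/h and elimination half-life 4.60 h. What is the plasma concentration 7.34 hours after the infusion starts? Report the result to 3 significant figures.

Css = rate / CL = 263 / 1.33 = 197.7 mg/L
k = ln 2 / 4.60 = 0.1507 h⁻¹
C(t) = Css (1 − e^(−kt)) = 197.7 × (1 − e^(−1.106)) = 197.7 × 0.6691 ≈ 132 mg/L

132 mg/L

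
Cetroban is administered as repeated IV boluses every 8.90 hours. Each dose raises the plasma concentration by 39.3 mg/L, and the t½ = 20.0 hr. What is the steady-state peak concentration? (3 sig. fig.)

148 mg/L

k = ln 2 / 20.0 = 0.03466 hr⁻¹
Fraction remaining after one interval: e^(−kτ) = e^(−0.03466 × 8.90) = 0.7346
R = 1 / (1 − 0.7346) = 3.768
Css,max = 39.3 × 3.768 ≈ 148 mg/L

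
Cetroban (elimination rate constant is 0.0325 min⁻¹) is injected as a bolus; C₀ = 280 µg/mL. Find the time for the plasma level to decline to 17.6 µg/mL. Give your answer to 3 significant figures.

85.1 minutes

C(t) = C₀ e^(−kt)  ⇒  t = ln(C₀/C) / k
t = ln(280/17.6) / 0.03250 = 2.767 / 0.03250 ≈ 85.1 minutes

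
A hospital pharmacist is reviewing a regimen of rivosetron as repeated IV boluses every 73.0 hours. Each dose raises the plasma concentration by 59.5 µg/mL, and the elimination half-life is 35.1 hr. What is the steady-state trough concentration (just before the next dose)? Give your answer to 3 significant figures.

k = ln 2 / 35.1 = 0.01975 hr⁻¹
Fraction remaining after one interval: e^(−kτ) = e^(−0.01975 × 73.0) = 0.2366
R = 1 / (1 − 0.2366) = 1.310
Css,max = 59.5 × 1.310 = 77.94 µg/mL
Css,min = Css,max × e^(−kτ) = 77.94 × 0.2366 ≈ 18.4 µg/mL

18.4 µg/mL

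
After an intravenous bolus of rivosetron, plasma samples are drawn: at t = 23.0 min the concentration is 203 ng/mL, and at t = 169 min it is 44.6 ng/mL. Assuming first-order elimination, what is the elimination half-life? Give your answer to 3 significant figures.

66.8 minutes

k = ln(C₁/C₂) / (t₂ − t₁) = ln(203/44.6) / (169 − 23.0)
  = 1.515 / 146.0 = 0.01038 min⁻¹
t½ = ln 2 / k = ln 2 / 0.01038 ≈ 66.8 minutes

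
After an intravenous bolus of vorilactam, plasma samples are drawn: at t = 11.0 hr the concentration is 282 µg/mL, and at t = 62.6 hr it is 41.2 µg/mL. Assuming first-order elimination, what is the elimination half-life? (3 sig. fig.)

k = ln(C₁/C₂) / (t₂ − t₁) = ln(282/41.2) / (62.6 − 11.0)
  = 1.923 / 51.60 = 0.03728 hr⁻¹
t½ = ln 2 / k = ln 2 / 0.03728 ≈ 18.6 hours

18.6 hours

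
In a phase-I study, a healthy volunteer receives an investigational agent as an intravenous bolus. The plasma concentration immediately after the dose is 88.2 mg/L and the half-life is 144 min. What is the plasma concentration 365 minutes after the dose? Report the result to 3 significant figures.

15.2 mg/L

k = ln 2 / 144 = 0.004814 min⁻¹
365 min is 2.535 half-lives, so C = 88.2 × (1/2)^2.535 = 88.2 × 0.1726 ≈ 15.2 mg/L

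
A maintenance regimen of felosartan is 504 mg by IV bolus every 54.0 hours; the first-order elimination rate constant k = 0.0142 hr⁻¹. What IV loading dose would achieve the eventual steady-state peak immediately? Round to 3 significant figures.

941 mg

Accumulation ratio R = 1 / (1 − e^(−kτ)) = 1 / (1 − e^(−0.01420×54.0)) = 1 / (1 − 0.4645) = 1.867
Loading dose = maintenance dose × R = 504 × 1.867 ≈ 941 mg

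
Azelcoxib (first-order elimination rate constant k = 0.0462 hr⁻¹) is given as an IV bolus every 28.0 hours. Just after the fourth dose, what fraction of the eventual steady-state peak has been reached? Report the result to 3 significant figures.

0.994

f_n = 1 − e^(−nkτ) = 1 − e^(−4 × 0.04620 × 28.0) = 1 − e^(−5.174) = 1 − 0.005660 ≈ 0.994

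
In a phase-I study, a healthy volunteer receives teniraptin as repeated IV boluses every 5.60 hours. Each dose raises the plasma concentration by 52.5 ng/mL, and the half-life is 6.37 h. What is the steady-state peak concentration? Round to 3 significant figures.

115 ng/mL

k = ln 2 / 6.37 = 0.1088 h⁻¹
Fraction remaining after one interval: e^(−kτ) = e^(−0.1088 × 5.60) = 0.5437
R = 1 / (1 − 0.5437) = 2.192
Css,max = 52.5 × 2.192 ≈ 115 ng/mL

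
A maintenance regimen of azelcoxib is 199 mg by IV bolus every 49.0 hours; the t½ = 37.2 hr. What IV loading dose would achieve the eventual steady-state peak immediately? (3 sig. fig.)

k = ln 2 / 37.2 = 0.01863 hr⁻¹
Accumulation ratio R = 1 / (1 − e^(−kτ)) = 1 / (1 − e^(−0.01863×49.0)) = 1 / (1 − 0.4013) = 1.670
Loading dose = maintenance dose × R = 199 × 1.670 ≈ 332 mg

332 mg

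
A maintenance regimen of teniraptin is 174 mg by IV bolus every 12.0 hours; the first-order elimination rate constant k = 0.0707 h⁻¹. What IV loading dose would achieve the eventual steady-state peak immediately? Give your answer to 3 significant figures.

Accumulation ratio R = 1 / (1 − e^(−kτ)) = 1 / (1 − e^(−0.07070×12.0)) = 1 / (1 − 0.4281) = 1.749
Loading dose = maintenance dose × R = 174 × 1.749 ≈ 304 mg

304 mg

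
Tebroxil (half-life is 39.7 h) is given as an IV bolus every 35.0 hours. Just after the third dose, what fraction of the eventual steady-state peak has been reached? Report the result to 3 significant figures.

0.840

k = ln 2 / 39.7 = 0.01746 h⁻¹
f_n = 1 − e^(−nkτ) = 1 − e^(−3 × 0.01746 × 35.0) = 1 − e^(−1.833) = 1 − 0.1599 ≈ 0.840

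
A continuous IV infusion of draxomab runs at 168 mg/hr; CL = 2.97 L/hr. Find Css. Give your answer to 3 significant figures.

56.6 mg/L

Css = infusion rate / CL = 168 / 2.97 ≈ 56.6 mg/L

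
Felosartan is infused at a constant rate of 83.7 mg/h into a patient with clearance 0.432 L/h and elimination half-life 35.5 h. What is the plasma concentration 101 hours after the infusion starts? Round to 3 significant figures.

167 µg/mL

Css = rate / CL = 83.7 / 0.432 = 193.8 µg/mL
k = ln 2 / 35.5 = 0.01953 h⁻¹
C(t) = Css (1 − e^(−kt)) = 193.8 × (1 − e^(−1.972)) = 193.8 × 0.8608 ≈ 167 µg/mL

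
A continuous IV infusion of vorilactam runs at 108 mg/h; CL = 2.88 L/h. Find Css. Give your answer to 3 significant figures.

37.5 mg/L

Css = infusion rate / CL = 108 / 2.88 ≈ 37.5 mg/L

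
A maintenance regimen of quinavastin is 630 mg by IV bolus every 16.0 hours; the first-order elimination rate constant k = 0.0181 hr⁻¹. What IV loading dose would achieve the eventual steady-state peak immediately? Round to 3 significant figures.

Accumulation ratio R = 1 / (1 − e^(−kτ)) = 1 / (1 − e^(−0.01810×16.0)) = 1 / (1 − 0.7486) = 3.977
Loading dose = maintenance dose × R = 630 × 3.977 ≈ 2510 mg

2510 mg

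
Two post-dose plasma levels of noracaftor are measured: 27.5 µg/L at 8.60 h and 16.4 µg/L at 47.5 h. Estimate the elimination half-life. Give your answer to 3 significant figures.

52.2 hours

k = ln(C₁/C₂) / (t₂ − t₁) = ln(27.5/16.4) / (47.5 − 8.60)
  = 0.5169 / 38.90 = 0.01329 h⁻¹
t½ = ln 2 / k = ln 2 / 0.01329 ≈ 52.2 hours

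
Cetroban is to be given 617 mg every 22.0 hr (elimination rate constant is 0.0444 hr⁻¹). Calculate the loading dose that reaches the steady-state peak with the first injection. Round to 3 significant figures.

Accumulation ratio R = 1 / (1 − e^(−kτ)) = 1 / (1 − e^(−0.04440×22.0)) = 1 / (1 − 0.3765) = 1.604
Loading dose = maintenance dose × R = 617 × 1.604 ≈ 990 mg

990 mg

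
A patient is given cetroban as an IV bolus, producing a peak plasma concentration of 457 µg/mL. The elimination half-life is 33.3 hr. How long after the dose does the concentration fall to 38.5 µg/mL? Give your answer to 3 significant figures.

119 hours

k = ln 2 / 33.3 = 0.02082 hr⁻¹
C(t) = C₀ e^(−kt)  ⇒  t = ln(C₀/C) / k
t = ln(457/38.5) / 0.02082 = 2.474 / 0.02082 ≈ 119 hours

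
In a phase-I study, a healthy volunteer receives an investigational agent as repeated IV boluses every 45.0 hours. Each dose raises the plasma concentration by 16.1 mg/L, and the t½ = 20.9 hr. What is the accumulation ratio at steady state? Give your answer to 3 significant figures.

1.29

k = ln 2 / 20.9 = 0.03316 hr⁻¹
Fraction remaining after one interval: e^(−kτ) = e^(−0.03316 × 45.0) = 0.2248
R = 1 / (1 − 0.2248) = 1 / 0.7752 ≈ 1.29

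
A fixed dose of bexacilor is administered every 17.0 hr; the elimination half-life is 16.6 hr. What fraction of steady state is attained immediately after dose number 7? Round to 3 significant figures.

k = ln 2 / 16.6 = 0.04176 hr⁻¹
f_n = 1 − e^(−nkτ) = 1 − e^(−7 × 0.04176 × 17.0) = 1 − e^(−4.969) = 1 − 0.006950 ≈ 0.993

0.993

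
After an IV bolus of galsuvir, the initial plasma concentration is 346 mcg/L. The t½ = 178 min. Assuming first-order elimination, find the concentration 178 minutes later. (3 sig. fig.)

k = ln 2 / 178 = 0.003894 min⁻¹
C(t) = C₀ e^(−kt) = 346 × e^(−0.003894 × 178) = 346 × e^(−0.6931) = 346 × 0.5000 ≈ 173 mcg/L

173 mcg/L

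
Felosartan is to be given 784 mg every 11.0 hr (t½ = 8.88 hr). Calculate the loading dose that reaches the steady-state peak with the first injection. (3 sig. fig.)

k = ln 2 / 8.88 = 0.07806 hr⁻¹
Accumulation ratio R = 1 / (1 − e^(−kτ)) = 1 / (1 − e^(−0.07806×11.0)) = 1 / (1 − 0.4237) = 1.735
Loading dose = maintenance dose × R = 784 × 1.735 ≈ 1360 mg

1360 mg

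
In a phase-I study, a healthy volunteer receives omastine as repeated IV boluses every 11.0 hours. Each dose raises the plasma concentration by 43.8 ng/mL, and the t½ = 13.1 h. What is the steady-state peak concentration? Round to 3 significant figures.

k = ln 2 / 13.1 = 0.05291 h⁻¹
Fraction remaining after one interval: e^(−kτ) = e^(−0.05291 × 11.0) = 0.5588
R = 1 / (1 − 0.5588) = 2.266
Css,max = 43.8 × 2.266 ≈ 99.3 ng/mL

99.3 ng/mL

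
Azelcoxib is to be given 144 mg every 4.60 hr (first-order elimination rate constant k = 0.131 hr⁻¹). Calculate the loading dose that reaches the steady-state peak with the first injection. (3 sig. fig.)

Accumulation ratio R = 1 / (1 − e^(−kτ)) = 1 / (1 − e^(−0.1310×4.60)) = 1 / (1 − 0.5474) = 2.209
Loading dose = maintenance dose × R = 144 × 2.209 ≈ 318 mg

318 mg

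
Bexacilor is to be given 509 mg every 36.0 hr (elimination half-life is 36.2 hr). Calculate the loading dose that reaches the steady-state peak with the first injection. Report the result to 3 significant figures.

k = ln 2 / 36.2 = 0.01915 hr⁻¹
Accumulation ratio R = 1 / (1 − e^(−kτ)) = 1 / (1 − e^(−0.01915×36.0)) = 1 / (1 − 0.5019) = 2.008
Loading dose = maintenance dose × R = 509 × 2.008 ≈ 1020 mg

1020 mg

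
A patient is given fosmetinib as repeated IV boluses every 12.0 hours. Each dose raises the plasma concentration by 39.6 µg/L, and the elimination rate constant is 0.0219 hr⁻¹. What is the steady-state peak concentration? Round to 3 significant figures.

171 µg/L

Fraction remaining after one interval: e^(−kτ) = e^(−0.02190 × 12.0) = 0.7689
R = 1 / (1 − 0.7689) = 4.327
Css,max = 39.6 × 4.327 ≈ 171 µg/L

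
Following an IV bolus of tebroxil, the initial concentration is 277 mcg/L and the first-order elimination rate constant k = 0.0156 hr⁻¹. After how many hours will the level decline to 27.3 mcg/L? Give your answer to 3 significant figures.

149 hours

C(t) = C₀ e^(−kt)  ⇒  t = ln(C₀/C) / k
t = ln(277/27.3) / 0.01560 = 2.317 / 0.01560 ≈ 149 hours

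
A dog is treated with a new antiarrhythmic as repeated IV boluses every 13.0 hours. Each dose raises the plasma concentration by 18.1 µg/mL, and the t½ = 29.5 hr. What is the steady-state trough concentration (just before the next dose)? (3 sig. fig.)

k = ln 2 / 29.5 = 0.02350 hr⁻¹
Fraction remaining after one interval: e^(−kτ) = e^(−0.02350 × 13.0) = 0.7368
R = 1 / (1 − 0.7368) = 3.799
Css,max = 18.1 × 3.799 = 68.77 µg/mL
Css,min = Css,max × e^(−kτ) = 68.77 × 0.7368 ≈ 50.7 µg/mL

50.7 µg/mL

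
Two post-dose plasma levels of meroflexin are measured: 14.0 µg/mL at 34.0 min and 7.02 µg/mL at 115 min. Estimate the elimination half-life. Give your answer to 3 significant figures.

81.3 minutes

k = ln(C₁/C₂) / (t₂ − t₁) = ln(14.0/7.02) / (115 − 34.0)
  = 0.6903 / 81.00 = 0.008522 min⁻¹
t½ = ln 2 / k = ln 2 / 0.008522 ≈ 81.3 minutes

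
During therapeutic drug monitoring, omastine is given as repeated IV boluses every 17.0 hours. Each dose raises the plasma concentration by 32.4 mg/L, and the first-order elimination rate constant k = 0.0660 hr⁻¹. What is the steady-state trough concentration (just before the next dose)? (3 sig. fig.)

15.6 mg/L

Fraction remaining after one interval: e^(−kτ) = e^(−0.06600 × 17.0) = 0.3256
R = 1 / (1 − 0.3256) = 1.483
Css,max = 32.4 × 1.483 = 48.04 mg/L
Css,min = Css,max × e^(−kτ) = 48.04 × 0.3256 ≈ 15.6 mg/L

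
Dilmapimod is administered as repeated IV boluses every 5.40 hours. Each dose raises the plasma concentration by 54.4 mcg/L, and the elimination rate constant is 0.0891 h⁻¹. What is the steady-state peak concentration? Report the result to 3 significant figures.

142 mcg/L

Fraction remaining after one interval: e^(−kτ) = e^(−0.08910 × 5.40) = 0.6181
R = 1 / (1 − 0.6181) = 2.618
Css,max = 54.4 × 2.618 ≈ 142 mcg/L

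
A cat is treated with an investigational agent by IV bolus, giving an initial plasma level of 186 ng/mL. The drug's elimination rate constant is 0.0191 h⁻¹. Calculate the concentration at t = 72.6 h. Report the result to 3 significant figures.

C(t) = C₀ e^(−kt) = 186 × e^(−0.01910 × 72.6) = 186 × e^(−1.387) = 186 × 0.2499 ≈ 46.5 ng/mL

46.5 ng/mL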